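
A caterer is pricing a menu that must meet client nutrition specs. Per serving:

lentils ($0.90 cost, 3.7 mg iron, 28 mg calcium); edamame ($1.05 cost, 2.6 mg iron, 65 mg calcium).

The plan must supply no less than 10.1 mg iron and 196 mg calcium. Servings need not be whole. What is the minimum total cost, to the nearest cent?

Compare the cost at each extreme point of the feasible region.
lentils only: max(10.1/3.7, 196/28) = 7 servings → $6.30.
edamame only: max(10.1/2.6, 196/65) = 3.885 servings → $4.08.
lentils + edamame with both tight: 0.876 servings and 2.638 servings → $3.56.
Cheapest feasible corner: $3.56.

$3.56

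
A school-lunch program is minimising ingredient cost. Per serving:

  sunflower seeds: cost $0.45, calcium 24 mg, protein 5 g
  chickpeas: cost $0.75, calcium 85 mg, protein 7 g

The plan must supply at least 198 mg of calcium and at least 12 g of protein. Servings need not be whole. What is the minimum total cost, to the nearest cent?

$1.75

Compare the cost at each extreme point of the feasible region.
sunflower seeds only: max(198/24, 12/5) = 8.25 servings → $3.71.
chickpeas only: max(198/85, 12/7) = 2.329 servings → $1.75.
sunflower seeds + chickpeas with both targets exact would need a negative amount; discard.
Cheapest feasible corner: $1.75.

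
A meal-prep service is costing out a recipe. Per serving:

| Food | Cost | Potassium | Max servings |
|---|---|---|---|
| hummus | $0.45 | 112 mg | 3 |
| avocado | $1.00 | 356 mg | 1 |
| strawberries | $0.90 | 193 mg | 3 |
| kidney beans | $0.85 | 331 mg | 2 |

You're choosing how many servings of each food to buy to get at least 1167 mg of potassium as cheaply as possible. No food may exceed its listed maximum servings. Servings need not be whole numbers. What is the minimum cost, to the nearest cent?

Cost per mg of potassium: kidney beans $0.0026, avocado $0.0028, hummus $0.0040, strawberries $0.0047.
Take 2 servings of kidney beans: +662.0 mg potassium for $1.70 (total $1.70, still need 505.0 mg).
Take 1 serving of avocado: +356.0 mg potassium for $1.00 (total $2.70, still need 149.0 mg).
Take 1.33 servings of hummus: +149.0 mg potassium for $0.60 (total $3.30, still need 0.0 mg).
Filling from the cheapest source first is optimal under one linear minimum: $3.30.

$3.30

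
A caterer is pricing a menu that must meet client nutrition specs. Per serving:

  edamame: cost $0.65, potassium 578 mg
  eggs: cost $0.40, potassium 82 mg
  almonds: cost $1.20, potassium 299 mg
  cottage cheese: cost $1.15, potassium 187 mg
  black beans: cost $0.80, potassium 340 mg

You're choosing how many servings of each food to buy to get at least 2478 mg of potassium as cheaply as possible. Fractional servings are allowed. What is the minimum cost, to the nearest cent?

Cost per mg of potassium: edamame $0.0011, black beans $0.0024, almonds $0.0040, eggs $0.0049, cottage cheese $0.0061.
With no serving limits, use only edamame: 2478 mg / 578 mg = 4.287 servings × $0.65 = $2.79.

$2.79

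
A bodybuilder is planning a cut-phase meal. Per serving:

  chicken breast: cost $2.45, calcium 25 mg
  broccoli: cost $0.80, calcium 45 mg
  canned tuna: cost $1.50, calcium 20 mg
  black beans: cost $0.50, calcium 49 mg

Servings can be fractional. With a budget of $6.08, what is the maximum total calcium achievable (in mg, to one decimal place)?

Calcium per dollar: black beans 98, broccoli 56.25, canned tuna 13.33, chicken breast 10.2.
With no serving limits, spend the whole cost allowance on black beans: $6.08 / $0.50 × 49 mg = 595.8 mg.

595.8 mg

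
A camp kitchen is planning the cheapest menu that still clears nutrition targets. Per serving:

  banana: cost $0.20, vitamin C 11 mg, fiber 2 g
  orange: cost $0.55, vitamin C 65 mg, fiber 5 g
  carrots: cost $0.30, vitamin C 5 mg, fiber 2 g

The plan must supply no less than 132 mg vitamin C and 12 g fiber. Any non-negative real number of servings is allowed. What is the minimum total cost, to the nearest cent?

$1.29

A basic optimal solution has at most two foods positive. Try each food alone and each pair with both targets met exactly.
banana only: max(132/11, 12/2) = 12 servings → $2.40.
orange only: max(132/65, 12/5) = 2.4 servings → $1.32.
carrots only: max(132/5, 12/2) = 26.4 servings → $7.92.
banana + orange with both tight: 1.6 servings and 1.76 servings → $1.29.
banana + carrots with both targets exact would need a negative amount; discard.
orange + carrots with both tight: 1.943 servings and 1.143 servings → $1.41.
The minimum over all feasible corners is $1.29.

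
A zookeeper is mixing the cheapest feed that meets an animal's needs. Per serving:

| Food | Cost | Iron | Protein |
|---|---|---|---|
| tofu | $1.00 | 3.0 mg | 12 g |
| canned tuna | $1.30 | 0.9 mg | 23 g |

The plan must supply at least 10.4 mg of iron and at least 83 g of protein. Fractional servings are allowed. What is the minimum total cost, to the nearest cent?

For a min-cost LP with two ≥-constraints, a basic feasible solution has at most two positive variables.
tofu only: max(10.4/3.0, 83/12) = 6.917 servings → $6.92.
canned tuna only: max(10.4/0.9, 83/23) = 11.56 servings → $15.02.
tofu + canned tuna with both tight: 2.826 servings and 2.134 servings → $5.60.
So the least-cost plan costs $5.60.

$5.60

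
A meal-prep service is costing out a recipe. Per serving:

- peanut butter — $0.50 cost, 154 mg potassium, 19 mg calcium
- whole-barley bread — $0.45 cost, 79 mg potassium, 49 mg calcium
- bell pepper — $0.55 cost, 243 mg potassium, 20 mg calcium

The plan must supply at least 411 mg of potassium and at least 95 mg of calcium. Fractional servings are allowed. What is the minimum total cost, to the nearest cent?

$1.32

A basic optimal solution has at most two foods positive. Try each food alone and each pair with both targets met exactly.
peanut butter only: max(411/154, 95/19) = 5 servings → $2.50.
whole-barley bread only: max(411/79, 95/49) = 5.203 servings → $2.34.
bell pepper only: max(411/243, 95/20) = 4.75 servings → $2.61.
peanut butter + whole-barley bread with both tight: 2.09 servings and 1.128 servings → $1.55.
peanut butter + bell pepper with both targets exact would need a negative amount; discard.
whole-barley bread + bell pepper with both tight: 1.439 servings and 1.223 servings → $1.32.
Cheapest feasible corner: $1.32.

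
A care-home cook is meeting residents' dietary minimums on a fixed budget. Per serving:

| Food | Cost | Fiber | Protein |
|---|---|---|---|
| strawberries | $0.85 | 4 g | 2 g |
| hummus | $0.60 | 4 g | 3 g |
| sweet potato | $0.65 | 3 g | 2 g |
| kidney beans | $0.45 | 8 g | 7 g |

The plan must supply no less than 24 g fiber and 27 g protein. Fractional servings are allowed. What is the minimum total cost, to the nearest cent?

$1.74

Compare the cost at each extreme point of the feasible region.
strawberries only: max(24/4, 27/2) = 13.5 servings → $11.47.
hummus only: max(24/4, 27/3) = 9 servings → $5.40.
sweet potato only: max(24/3, 27/2) = 13.5 servings → $8.78.
kidney beans only: max(24/8, 27/7) = 3.857 servings → $1.74.
strawberries + hummus with both targets exact would need a negative amount; discard.
strawberries + sweet potato: intersection lies outside the first quadrant.
strawberries + kidney beans: the both-tight solution has a negative serving — not a feasible corner.
hummus + sweet potato with both targets exact would need a negative amount; discard.
hummus + kidney beans: the both-tight solution has a negative serving — not a feasible corner.
sweet potato + kidney beans: the both-tight solution has a negative serving — not a feasible corner.
So the least-cost plan costs $1.74.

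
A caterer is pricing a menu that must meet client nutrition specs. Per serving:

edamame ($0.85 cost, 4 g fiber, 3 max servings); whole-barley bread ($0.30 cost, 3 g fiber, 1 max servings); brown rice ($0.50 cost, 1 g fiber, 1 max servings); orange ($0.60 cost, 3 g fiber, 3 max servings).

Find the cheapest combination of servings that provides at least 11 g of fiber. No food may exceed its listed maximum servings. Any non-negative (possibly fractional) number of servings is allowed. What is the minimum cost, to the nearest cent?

$1.90

Cost per g of fiber: whole-barley bread $0.1000, orange $0.2000, edamame $0.2125, brown rice $0.5000.
Take 1 serving of whole-barley bread: +3.0 g fiber for $0.30 (total $0.30, still need 8.0 g).
Take 2.667 servings of orange: +8.0 g fiber for $1.60 (total $1.90, still need 0.0 g).
Greedy by cheapest-per-g is optimal for a single linear constraint, so the minimum cost is $1.90.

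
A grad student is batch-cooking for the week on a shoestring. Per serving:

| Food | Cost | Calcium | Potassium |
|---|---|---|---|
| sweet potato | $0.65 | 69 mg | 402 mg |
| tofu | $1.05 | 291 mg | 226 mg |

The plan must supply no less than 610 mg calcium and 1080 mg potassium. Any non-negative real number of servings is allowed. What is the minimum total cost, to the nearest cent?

$2.90

Minimising a linear cost over {calcium ≥ 610, potassium ≥ 1080, servings ≥ 0} — the optimum is at a vertex, using one or two foods.
sweet potato only: max(610/69, 1080/402) = 8.841 servings → $5.75.
tofu only: max(610/291, 1080/226) = 4.779 servings → $5.02.
sweet potato + tofu with both tight: 1.74 servings and 1.684 servings → $2.90.
Cheapest feasible corner: $2.90.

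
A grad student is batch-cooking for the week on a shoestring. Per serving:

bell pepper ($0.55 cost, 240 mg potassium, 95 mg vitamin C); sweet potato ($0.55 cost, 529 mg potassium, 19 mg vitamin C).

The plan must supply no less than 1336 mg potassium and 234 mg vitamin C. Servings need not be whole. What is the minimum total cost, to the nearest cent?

$2.04

Compare the cost at each extreme point of the feasible region.
bell pepper only: max(1336/240, 234/95) = 5.567 servings → $3.06.
sweet potato only: max(1336/529, 234/19) = 12.32 servings → $6.77.
bell pepper + sweet potato with both tight: 2.153 servings and 1.549 servings → $2.04.
Cheapest feasible corner: $2.04.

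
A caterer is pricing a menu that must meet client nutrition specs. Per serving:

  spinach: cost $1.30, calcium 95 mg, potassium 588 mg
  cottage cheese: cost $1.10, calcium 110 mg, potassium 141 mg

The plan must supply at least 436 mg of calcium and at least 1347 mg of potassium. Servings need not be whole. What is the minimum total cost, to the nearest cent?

$4.95

At the optimum either one food covers both requirements or two foods hit both targets exactly; no other combination can be cheaper.
spinach only: max(436/95, 1347/588) = 4.589 servings → $5.97.
cottage cheese only: max(436/110, 1347/141) = 9.553 servings → $10.51.
spinach + cottage cheese with both tight: 1.69 servings and 2.504 servings → $4.95.
The minimum over all feasible corners is $4.95.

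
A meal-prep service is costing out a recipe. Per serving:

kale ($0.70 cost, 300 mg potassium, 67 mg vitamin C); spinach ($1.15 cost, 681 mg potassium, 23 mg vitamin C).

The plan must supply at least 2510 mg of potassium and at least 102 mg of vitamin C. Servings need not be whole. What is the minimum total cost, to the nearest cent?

$4.30

The cheapest plan sits at a corner of the feasible region — with two constraints it uses at most two foods.
kale only: max(2510/300, 102/67) = 8.367 servings → $5.86.
spinach only: max(2510/681, 102/23) = 4.435 servings → $5.10.
kale + spinach with both tight: 0.3029 servings and 3.552 servings → $4.30.
The minimum over all feasible corners is $4.30.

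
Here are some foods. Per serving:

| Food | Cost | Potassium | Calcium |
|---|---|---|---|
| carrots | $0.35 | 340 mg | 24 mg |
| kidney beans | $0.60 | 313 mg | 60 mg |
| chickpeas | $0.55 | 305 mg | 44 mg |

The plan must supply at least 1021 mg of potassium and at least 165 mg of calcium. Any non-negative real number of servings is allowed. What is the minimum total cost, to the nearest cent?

This is a tiny linear program; its minimum lies at a vertex of the feasible set. List the vertices and price them.
carrots only: max(1021/340, 165/24) = 6.875 servings → $2.41.
kidney beans only: max(1021/313, 165/60) = 3.262 servings → $1.96.
chickpeas only: max(1021/305, 165/44) = 3.75 servings → $2.06.
carrots + kidney beans with both tight: 0.746 servings and 2.452 servings → $1.73.
carrots + chickpeas: the both-tight solution has a negative serving — not a feasible corner.
kidney beans + chickpeas with both tight: 1.193 servings and 2.123 servings → $1.88.
Cheapest feasible corner: $1.73.

$1.73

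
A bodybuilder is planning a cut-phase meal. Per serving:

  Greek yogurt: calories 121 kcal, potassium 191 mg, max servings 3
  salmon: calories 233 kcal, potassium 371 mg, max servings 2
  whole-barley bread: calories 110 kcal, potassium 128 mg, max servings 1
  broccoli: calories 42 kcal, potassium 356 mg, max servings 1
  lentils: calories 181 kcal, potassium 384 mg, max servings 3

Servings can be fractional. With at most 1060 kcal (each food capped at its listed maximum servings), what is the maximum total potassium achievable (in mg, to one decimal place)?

Potassium per kcal: broccoli 8.476, lentils 2.122, salmon 1.592, Greek yogurt 1.579, whole-barley bread 1.164.
Take 1 serving of broccoli: uses 42 kcal, +356.0 mg potassium (running total 356.0 mg).
Take 3 servings of lentils: uses 543 kcal, +1152.0 mg potassium (running total 1508.0 mg).
Take 2 servings of salmon: uses 466 kcal, +742.0 mg potassium (running total 2250.0 mg).
Take 0.07438 servings of Greek yogurt: uses 9 kcal, +14.2 mg potassium (running total 2264.2 mg).
Filling greedily by potassium-per-kcal is optimal for one linear limit, giving 2264.2 mg.

2264.2 mg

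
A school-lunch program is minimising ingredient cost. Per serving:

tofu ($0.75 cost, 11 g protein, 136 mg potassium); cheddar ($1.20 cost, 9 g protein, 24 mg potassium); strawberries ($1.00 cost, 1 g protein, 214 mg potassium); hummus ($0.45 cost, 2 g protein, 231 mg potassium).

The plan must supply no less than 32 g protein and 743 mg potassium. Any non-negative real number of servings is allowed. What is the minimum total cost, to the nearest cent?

$2.71

For a min-cost LP with two ≥-constraints, a basic feasible solution has at most two positive variables.
tofu only: max(32/11, 743/136) = 5.463 servings → $4.10.
cheddar only: max(32/9, 743/24) = 30.96 servings → $37.15.
strawberries only: max(32/1, 743/214) = 32 servings → $32.00.
hummus only: max(32/2, 743/231) = 16 servings → $7.20.
tofu + cheddar: the both-tight solution has a negative serving — not a feasible corner.
tofu + strawberries with both tight: 2.752 servings and 1.723 servings → $3.79.
tofu + hummus with both tight: 2.603 servings and 1.684 servings → $2.71.
cheddar + strawberries with both tight: 3.21 servings and 3.112 servings → $6.96.
cheddar + hummus with both tight: 2.908 servings and 2.914 servings → $4.80.
strawberries + hummus: the both-tight solution has a negative serving — not a feasible corner.
Cheapest feasible corner: $2.71.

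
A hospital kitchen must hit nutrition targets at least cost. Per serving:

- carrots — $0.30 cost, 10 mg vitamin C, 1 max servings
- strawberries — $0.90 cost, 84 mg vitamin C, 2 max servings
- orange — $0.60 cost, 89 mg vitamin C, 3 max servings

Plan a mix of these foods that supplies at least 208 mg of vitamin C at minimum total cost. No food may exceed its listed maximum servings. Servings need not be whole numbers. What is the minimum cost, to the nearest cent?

Cost per mg of vitamin C: orange $0.0067, strawberries $0.0107, carrots $0.0300.
Take 2.337 servings of orange: +208.0 mg vitamin C for $1.40 (total $1.40, still need 0.0 mg).
Greedy by cheapest-per-mg is optimal for a single linear constraint, so the minimum cost is $1.40.

$1.40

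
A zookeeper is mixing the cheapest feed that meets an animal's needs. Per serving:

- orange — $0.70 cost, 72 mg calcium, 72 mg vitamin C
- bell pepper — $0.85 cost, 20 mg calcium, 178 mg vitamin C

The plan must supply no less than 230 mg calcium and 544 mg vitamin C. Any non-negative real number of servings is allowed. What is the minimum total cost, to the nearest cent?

The cheapest plan sits at a corner of the feasible region — with two constraints it uses at most two foods.
orange only: max(230/72, 544/72) = 7.556 servings → $5.29.
bell pepper only: max(230/20, 544/178) = 11.5 servings → $9.78.
orange + bell pepper with both tight: 2.642 servings and 1.987 servings → $3.54.
Cheapest feasible corner: $3.54.

$3.54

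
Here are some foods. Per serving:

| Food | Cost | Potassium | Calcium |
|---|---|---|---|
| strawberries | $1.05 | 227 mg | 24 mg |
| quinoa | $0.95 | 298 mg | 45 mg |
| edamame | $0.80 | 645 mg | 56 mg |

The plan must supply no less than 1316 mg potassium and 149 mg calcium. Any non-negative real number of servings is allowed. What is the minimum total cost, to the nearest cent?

$2.13

strawberries only: max(1316/227, 149/24) = 6.208 servings → $6.52.
quinoa only: max(1316/298, 149/45) = 4.416 servings → $4.20.
edamame only: max(1316/645, 149/56) = 2.661 servings → $2.13.
strawberries + quinoa with both tight: 4.838 servings and 0.731 servings → $5.77.
strawberries + edamame with both targets exact would need a negative amount; discard.
quinoa + edamame with both tight: 1.816 servings and 1.201 servings → $2.69.
So the least-cost plan costs $2.13.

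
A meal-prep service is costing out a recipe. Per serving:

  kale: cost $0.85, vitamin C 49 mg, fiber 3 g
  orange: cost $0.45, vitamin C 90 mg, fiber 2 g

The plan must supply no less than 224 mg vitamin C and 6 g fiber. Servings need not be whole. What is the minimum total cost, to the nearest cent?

Two binding constraints pin down two serving amounts, so the optimal mix uses at most two foods. The candidates are each food alone (scaled to the tighter of vitamin C/fiber) and each pair with both constraints tight.
kale only: max(224/49, 6/3) = 4.571 servings → $3.89.
orange only: max(224/90, 6/2) = 3 servings → $1.35.
kale + orange with both tight: 0.5349 servings and 2.198 servings → $1.44.
So the least-cost plan costs $1.35.

$1.35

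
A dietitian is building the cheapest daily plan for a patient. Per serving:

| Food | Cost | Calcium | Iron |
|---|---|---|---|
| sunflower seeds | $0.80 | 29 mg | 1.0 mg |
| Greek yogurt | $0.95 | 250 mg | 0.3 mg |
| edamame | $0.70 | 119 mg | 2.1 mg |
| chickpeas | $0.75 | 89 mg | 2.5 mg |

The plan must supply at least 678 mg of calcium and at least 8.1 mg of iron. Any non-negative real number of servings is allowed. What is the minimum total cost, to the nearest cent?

With two linear requirements the optimum uses one or two foods; enumerate the corners.
sunflower seeds only: max(678/29, 8.1/1.0) = 23.38 servings → $18.70.
Greek yogurt only: max(678/250, 8.1/0.3) = 27 servings → $25.65.
edamame only: max(678/119, 8.1/2.1) = 5.697 servings → $3.99.
chickpeas only: max(678/89, 8.1/2.5) = 7.618 servings → $5.71.
sunflower seeds + Greek yogurt with both tight: 7.549 servings and 1.836 servings → $7.78.
sunflower seeds + edamame: intersection lies outside the first quadrant.
sunflower seeds + chickpeas: the both-tight solution has a negative serving — not a feasible corner.
Greek yogurt + edamame with both tight: 0.9399 servings and 3.723 servings → $3.50.
Greek yogurt + chickpeas with both tight: 1.628 servings and 3.045 servings → $3.83.
edamame + chickpeas with both targets exact would need a negative amount; discard.
So the least-cost plan costs $3.50.

$3.50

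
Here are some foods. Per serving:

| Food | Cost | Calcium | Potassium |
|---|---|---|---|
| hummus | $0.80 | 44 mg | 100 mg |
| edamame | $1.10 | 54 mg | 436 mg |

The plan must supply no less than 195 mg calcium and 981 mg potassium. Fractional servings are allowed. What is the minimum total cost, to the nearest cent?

Check every corner: each single food scaled to meet both minima, and each pair solved so both constraints bind.
hummus only: max(195/44, 981/100) = 9.81 servings → $7.85.
edamame only: max(195/54, 981/436) = 3.611 servings → $3.97.
hummus + edamame with both tight: 2.325 servings and 1.717 servings → $3.75.
So the least-cost plan costs $3.75.

$3.75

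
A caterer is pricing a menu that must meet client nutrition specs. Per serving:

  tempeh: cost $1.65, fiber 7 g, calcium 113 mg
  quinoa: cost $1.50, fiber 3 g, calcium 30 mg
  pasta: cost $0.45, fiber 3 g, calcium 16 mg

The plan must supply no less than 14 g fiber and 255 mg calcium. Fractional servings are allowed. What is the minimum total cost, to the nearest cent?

$3.72

At the optimum either one food covers both requirements or two foods hit both targets exactly; no other combination can be cheaper.
tempeh only: max(14/7, 255/113) = 2.257 servings → $3.72.
quinoa only: max(14/3, 255/30) = 8.5 servings → $12.75.
pasta only: max(14/3, 255/16) = 15.94 servings → $7.17.
tempeh + quinoa: intersection lies outside the first quadrant.
tempeh + pasta: intersection lies outside the first quadrant.
quinoa + pasta: the both-tight solution has a negative serving — not a feasible corner.
The minimum over all feasible corners is $3.72.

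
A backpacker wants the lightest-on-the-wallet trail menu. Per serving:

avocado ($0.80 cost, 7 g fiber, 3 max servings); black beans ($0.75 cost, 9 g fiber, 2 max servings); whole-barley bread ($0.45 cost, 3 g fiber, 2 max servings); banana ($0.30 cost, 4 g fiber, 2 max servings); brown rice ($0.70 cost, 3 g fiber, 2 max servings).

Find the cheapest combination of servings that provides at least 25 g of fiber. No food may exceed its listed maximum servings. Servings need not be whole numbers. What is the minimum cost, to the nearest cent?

$2.02

Cost per g of fiber: banana $0.0750, black beans $0.0833, avocado $0.1143, whole-barley bread $0.1500, brown rice $0.2333.
Take 2 servings of banana: +8.0 g fiber for $0.60 (total $0.60, still need 17.0 g).
Take 1.889 servings of black beans: +17.0 g fiber for $1.42 (total $2.02, still need 0.0 g).
Filling from the cheapest source first is optimal under one linear minimum: $2.02.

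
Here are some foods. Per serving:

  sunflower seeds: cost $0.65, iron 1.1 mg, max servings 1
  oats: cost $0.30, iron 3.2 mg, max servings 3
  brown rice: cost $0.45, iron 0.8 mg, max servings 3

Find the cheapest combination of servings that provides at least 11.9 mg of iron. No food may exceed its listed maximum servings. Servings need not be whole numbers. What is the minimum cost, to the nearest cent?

Cost per mg of iron: oats $0.0938, brown rice $0.5625, sunflower seeds $0.5909.
Take 3 servings of oats: +9.6 mg iron for $0.90 (total $0.90, still need 2.3 mg).
Take 2.875 servings of brown rice: +2.3 mg iron for $1.29 (total $2.19, still need 0.0 mg).
Greedy by cheapest-per-mg is optimal for a single linear constraint, so the minimum cost is $2.19.

$2.19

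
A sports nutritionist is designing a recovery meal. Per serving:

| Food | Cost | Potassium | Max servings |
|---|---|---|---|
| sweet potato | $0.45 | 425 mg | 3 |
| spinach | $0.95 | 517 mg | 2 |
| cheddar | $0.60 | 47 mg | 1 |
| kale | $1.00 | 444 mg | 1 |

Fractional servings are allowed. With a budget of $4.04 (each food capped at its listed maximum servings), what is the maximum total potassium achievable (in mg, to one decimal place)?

Potassium per dollar: sweet potato 944.4, spinach 544.2, kale 444, cheddar 78.33.
Take 3 servings of sweet potato: spends $1.35, +1275.0 mg potassium (running total 1275.0 mg).
Take 2 servings of spinach: spends $1.90, +1034.0 mg potassium (running total 2309.0 mg).
Take 0.79 servings of kale: spends $0.79, +350.8 mg potassium (running total 2659.8 mg).
Greedy by best ratio exhausts the cost allowance optimally: 2659.8 mg.

2659.8 mg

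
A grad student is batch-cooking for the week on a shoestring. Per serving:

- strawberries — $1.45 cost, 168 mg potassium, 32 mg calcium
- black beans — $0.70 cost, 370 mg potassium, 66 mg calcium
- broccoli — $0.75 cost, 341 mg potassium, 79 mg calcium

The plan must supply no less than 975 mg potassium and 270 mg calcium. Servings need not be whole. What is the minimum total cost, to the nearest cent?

Two binding constraints pin down two serving amounts, so the optimal mix uses at most two foods. The candidates are each food alone (scaled to the tighter of potassium/calcium) and each pair with both constraints tight.
strawberries only: max(975/168, 270/32) = 8.438 servings → $12.23.
black beans only: max(975/370, 270/66) = 4.091 servings → $2.86.
broccoli only: max(975/341, 270/79) = 3.418 servings → $2.56.
strawberries + black beans: the both-tight solution has a negative serving — not a feasible corner.
strawberries + broccoli: the both-tight solution has a negative serving — not a feasible corner.
black beans + broccoli: the both-tight solution has a negative serving — not a feasible corner.
Cheapest feasible corner: $2.56.

$2.56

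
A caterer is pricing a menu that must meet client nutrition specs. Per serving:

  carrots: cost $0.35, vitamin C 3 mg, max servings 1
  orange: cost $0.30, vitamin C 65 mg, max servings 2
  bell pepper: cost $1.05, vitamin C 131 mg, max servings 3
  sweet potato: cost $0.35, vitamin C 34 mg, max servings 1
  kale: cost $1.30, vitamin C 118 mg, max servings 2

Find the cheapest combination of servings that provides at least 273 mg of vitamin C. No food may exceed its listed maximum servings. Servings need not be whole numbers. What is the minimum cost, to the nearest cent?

Cost per mg of vitamin C: orange $0.0046, bell pepper $0.0080, sweet potato $0.0103, kale $0.0110, carrots $0.1167.
Take 2 servings of orange: +130.0 mg vitamin C for $0.60 (total $0.60, still need 143.0 mg).
Take 1.092 servings of bell pepper: +143.0 mg vitamin C for $1.15 (total $1.75, still need 0.0 mg).
Greedy by cheapest-per-mg is optimal for a single linear constraint, so the minimum cost is $1.75.

$1.75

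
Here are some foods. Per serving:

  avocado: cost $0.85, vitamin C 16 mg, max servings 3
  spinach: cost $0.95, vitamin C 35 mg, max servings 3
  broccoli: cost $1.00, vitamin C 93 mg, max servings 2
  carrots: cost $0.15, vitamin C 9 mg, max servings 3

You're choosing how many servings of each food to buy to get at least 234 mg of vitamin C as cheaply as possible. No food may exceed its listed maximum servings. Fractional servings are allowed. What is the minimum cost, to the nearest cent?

Cost per mg of vitamin C: broccoli $0.0108, carrots $0.0167, spinach $0.0271, avocado $0.0531.
Take 2 servings of broccoli: +186.0 mg vitamin C for $2.00 (total $2.00, still need 48.0 mg).
Take 3 servings of carrots: +27.0 mg vitamin C for $0.45 (total $2.45, still need 21.0 mg).
Take 0.6 servings of spinach: +21.0 mg vitamin C for $0.57 (total $3.02, still need 0.0 mg).
Filling from the cheapest source first is optimal under one linear minimum: $3.02.

$3.02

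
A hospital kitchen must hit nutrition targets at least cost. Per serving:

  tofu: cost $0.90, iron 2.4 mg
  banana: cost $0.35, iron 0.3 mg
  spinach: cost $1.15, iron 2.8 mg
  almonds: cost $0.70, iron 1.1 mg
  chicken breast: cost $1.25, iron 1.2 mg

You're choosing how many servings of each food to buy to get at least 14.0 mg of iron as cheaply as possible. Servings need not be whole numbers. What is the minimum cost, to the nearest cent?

Cost per mg of iron: tofu $0.3750, spinach $0.4107, almonds $0.6364, chicken breast $1.0417, banana $1.1667.
With no serving limits, use only tofu: 14.0 mg / 2.4 mg = 5.833 servings × $0.90 = $5.25.

$5.25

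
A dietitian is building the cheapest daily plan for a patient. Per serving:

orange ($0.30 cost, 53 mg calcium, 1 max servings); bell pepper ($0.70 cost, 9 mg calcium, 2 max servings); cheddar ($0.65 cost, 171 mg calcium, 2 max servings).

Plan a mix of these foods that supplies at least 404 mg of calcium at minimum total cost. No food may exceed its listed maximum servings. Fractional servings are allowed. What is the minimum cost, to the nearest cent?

$2.30

Cost per mg of calcium: cheddar $0.0038, orange $0.0057, bell pepper $0.0778.
Take 2 servings of cheddar: +342.0 mg calcium for $1.30 (total $1.30, still need 62.0 mg).
Take 1 serving of orange: +53.0 mg calcium for $0.30 (total $1.60, still need 9.0 mg).
Take 1 serving of bell pepper: +9.0 mg calcium for $0.70 (total $2.30, still need 0.0 mg).
Filling from the cheapest source first is optimal under one linear minimum: $2.30.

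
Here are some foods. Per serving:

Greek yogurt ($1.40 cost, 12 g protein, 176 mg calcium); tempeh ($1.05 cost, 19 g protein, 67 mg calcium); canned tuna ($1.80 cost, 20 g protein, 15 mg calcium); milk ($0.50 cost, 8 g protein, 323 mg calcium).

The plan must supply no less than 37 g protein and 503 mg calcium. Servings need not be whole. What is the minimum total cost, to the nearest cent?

$2.12

This is a tiny linear program; its minimum lies at a vertex of the feasible set. List the vertices and price them.
Greek yogurt only: max(37/12, 503/176) = 3.083 servings → $4.32.
tempeh only: max(37/19, 503/67) = 7.507 servings → $7.88.
canned tuna only: max(37/20, 503/15) = 33.53 servings → $60.36.
milk only: max(37/8, 503/323) = 4.625 servings → $2.31.
Greek yogurt + tempeh with both tight: 2.787 servings and 0.1874 servings → $4.10.
Greek yogurt + canned tuna with both tight: 2.846 servings and 0.1425 servings → $4.24.
Greek yogurt + milk: the both-tight solution has a negative serving — not a feasible corner.
tempeh + canned tuna with both targets exact would need a negative amount; discard.
tempeh + milk with both tight: 1.415 servings and 1.264 servings → $2.12.
canned tuna + milk with both tight: 1.25 servings and 1.499 servings → $3.00.
So the least-cost plan costs $2.12.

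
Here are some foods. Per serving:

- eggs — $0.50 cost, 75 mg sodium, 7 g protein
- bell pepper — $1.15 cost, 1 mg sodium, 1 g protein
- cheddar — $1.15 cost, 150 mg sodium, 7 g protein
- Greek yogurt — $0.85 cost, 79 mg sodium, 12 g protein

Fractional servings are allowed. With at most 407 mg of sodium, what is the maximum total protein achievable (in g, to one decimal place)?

407.0 g

Protein per mg sodium: bell pepper 1, Greek yogurt 0.1519, eggs 0.09333, cheddar 0.04667.
With no serving limits, spend the whole sodium allowance on bell pepper: 407 mg / 1 mg × 1 g = 407.0 g.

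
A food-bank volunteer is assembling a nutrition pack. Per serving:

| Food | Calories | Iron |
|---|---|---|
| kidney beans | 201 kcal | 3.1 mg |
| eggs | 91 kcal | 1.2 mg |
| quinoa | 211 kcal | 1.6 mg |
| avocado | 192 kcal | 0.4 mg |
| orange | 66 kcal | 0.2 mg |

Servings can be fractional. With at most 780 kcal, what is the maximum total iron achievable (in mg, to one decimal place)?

12.0 mg

Iron per kcal: kidney beans 0.01542, eggs 0.01319, quinoa 0.007583, orange 0.00303, avocado 0.002083.
With no serving limits, spend the whole calories allowance on kidney beans: 780 kcal / 201 kcal × 3.1 mg = 12.0 mg.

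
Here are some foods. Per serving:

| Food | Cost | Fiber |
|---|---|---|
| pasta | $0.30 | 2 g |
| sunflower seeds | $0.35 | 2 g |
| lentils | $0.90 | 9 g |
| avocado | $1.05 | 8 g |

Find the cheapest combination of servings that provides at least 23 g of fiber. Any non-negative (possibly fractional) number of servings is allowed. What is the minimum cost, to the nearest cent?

$2.30

Cost per g of fiber: lentils $0.1000, avocado $0.1313, pasta $0.1500, sunflower seeds $0.1750.
With no serving limits, use only lentils: 23 g / 9 g = 2.556 servings × $0.90 = $2.30.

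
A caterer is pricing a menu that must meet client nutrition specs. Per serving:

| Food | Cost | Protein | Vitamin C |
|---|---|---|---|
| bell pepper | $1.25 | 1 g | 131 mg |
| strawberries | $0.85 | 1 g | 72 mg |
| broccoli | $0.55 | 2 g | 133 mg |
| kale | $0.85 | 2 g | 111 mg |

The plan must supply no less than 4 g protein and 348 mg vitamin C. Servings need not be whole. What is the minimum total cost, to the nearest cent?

$1.44

An LP optimum is at a vertex; with two nutrient constraints at most two foods are used. Check each candidate.
bell pepper only: max(4/1, 348/131) = 4 servings → $5.00.
strawberries only: max(4/1, 348/72) = 4.833 servings → $4.11.
broccoli only: max(4/2, 348/133) = 2.617 servings → $1.44.
kale only: max(4/2, 348/111) = 3.135 servings → $2.66.
bell pepper + strawberries with both tight: 1.017 servings and 2.983 servings → $3.81.
bell pepper + broccoli with both tight: 1.271 servings and 1.364 servings → $2.34.
bell pepper + kale with both tight: 1.669 servings and 1.166 servings → $3.08.
strawberries + broccoli: the both-tight solution has a negative serving — not a feasible corner.
strawberries + kale with both targets exact would need a negative amount; discard.
broccoli + kale: the both-tight solution has a negative serving — not a feasible corner.
The minimum over all feasible corners is $1.44.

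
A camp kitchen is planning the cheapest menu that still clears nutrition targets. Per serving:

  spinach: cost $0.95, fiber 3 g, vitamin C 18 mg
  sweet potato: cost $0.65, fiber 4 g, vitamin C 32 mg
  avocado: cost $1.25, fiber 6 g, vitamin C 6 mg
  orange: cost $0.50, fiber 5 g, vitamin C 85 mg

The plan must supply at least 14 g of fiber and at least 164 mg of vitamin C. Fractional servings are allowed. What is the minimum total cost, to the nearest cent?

$1.40

The cheapest plan sits at a corner of the feasible region — with two constraints it uses at most two foods.
spinach only: max(14/3, 164/18) = 9.111 servings → $8.66.
sweet potato only: max(14/4, 164/32) = 5.125 servings → $3.33.
avocado only: max(14/6, 164/6) = 27.33 servings → $34.17.
orange only: max(14/5, 164/85) = 2.8 servings → $1.40.
spinach + sweet potato: the both-tight solution has a negative serving — not a feasible corner.
spinach + avocado with both targets exact would need a negative amount; discard.
spinach + orange with both tight: 2.242 servings and 1.455 servings → $2.86.
sweet potato + avocado: intersection lies outside the first quadrant.
sweet potato + orange with both tight: 2.056 servings and 1.156 servings → $1.91.
avocado + orange with both tight: 0.7708 servings and 1.875 servings → $1.90.
The minimum over all feasible corners is $1.40.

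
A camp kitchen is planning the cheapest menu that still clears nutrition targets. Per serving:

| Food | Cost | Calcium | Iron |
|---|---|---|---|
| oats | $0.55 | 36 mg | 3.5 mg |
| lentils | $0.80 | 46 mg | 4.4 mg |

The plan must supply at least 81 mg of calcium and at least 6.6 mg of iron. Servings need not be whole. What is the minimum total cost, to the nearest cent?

With two linear requirements the optimum uses one or two foods; enumerate the corners.
oats only: max(81/36, 6.6/3.5) = 2.25 servings → $1.24.
lentils only: max(81/46, 6.6/4.4) = 1.761 servings → $1.41.
oats + lentils: intersection lies outside the first quadrant.
Cheapest feasible corner: $1.24.

$1.24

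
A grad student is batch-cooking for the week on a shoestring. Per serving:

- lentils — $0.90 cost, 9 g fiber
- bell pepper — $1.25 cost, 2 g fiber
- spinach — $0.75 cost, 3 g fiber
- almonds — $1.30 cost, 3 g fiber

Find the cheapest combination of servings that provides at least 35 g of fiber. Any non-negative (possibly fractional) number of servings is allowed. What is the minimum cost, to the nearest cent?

$3.50

Cost per g of fiber: lentils $0.1000, spinach $0.2500, almonds $0.4333, bell pepper $0.6250.
With no serving limits, use only lentils: 35 g / 9 g = 3.889 servings × $0.90 = $3.50.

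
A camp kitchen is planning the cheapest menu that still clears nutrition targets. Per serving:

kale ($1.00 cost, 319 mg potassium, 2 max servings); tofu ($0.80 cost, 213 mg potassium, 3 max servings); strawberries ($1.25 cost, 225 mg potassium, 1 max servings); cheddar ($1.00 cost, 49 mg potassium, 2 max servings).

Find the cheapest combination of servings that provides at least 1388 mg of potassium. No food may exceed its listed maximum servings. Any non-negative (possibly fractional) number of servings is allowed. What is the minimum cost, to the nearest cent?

Cost per mg of potassium: kale $0.0031, tofu $0.0038, strawberries $0.0056, cheddar $0.0204.
Take 2 servings of kale: +638.0 mg potassium for $2.00 (total $2.00, still need 750.0 mg).
Take 3 servings of tofu: +639.0 mg potassium for $2.40 (total $4.40, still need 111.0 mg).
Take 0.4933 servings of strawberries: +111.0 mg potassium for $0.62 (total $5.02, still need 0.0 mg).
Filling from the cheapest source first is optimal under one linear minimum: $5.02.

$5.02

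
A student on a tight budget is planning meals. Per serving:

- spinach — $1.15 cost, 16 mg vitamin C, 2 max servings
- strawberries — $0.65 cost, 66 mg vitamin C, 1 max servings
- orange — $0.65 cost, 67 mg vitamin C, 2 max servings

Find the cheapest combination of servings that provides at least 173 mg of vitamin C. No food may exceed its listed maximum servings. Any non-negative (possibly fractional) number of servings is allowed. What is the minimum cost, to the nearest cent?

Cost per mg of vitamin C: orange $0.0097, strawberries $0.0098, spinach $0.0719.
Take 2 servings of orange: +134.0 mg vitamin C for $1.30 (total $1.30, still need 39.0 mg).
Take 0.5909 servings of strawberries: +39.0 mg vitamin C for $0.38 (total $1.68, still need 0.0 mg).
Greedy by cheapest-per-mg is optimal for a single linear constraint, so the minimum cost is $1.68.

$1.68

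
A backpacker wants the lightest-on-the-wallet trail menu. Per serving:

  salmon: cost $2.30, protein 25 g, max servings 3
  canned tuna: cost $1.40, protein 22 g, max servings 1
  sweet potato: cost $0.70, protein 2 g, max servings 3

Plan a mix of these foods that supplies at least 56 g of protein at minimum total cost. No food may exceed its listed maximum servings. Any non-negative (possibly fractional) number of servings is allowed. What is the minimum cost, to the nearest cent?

$4.53

Cost per g of protein: canned tuna $0.0636, salmon $0.0920, sweet potato $0.3500.
Take 1 serving of canned tuna: +22.0 g protein for $1.40 (total $1.40, still need 34.0 g).
Take 1.36 servings of salmon: +34.0 g protein for $3.13 (total $4.53, still need 0.0 g).
Filling from the cheapest source first is optimal under one linear minimum: $4.53.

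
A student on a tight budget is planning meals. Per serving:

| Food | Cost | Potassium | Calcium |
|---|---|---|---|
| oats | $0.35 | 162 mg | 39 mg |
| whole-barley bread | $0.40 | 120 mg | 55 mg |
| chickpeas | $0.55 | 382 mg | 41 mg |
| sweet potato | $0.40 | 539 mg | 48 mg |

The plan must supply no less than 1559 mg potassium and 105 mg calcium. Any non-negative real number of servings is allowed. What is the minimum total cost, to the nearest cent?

With two linear requirements the optimum uses one or two foods; enumerate the corners.
oats only: max(1559/162, 105/39) = 9.623 servings → $3.37.
whole-barley bread only: max(1559/120, 105/55) = 12.99 servings → $5.20.
chickpeas only: max(1559/382, 105/41) = 4.081 servings → $2.24.
sweet potato only: max(1559/539, 105/48) = 2.892 servings → $1.16.
oats + whole-barley bread: the both-tight solution has a negative serving — not a feasible corner.
oats + chickpeas: intersection lies outside the first quadrant.
oats + sweet potato: the both-tight solution has a negative serving — not a feasible corner.
whole-barley bread + chickpeas: the both-tight solution has a negative serving — not a feasible corner.
whole-barley bread + sweet potato: the both-tight solution has a negative serving — not a feasible corner.
chickpeas + sweet potato: the both-tight solution has a negative serving — not a feasible corner.
Cheapest feasible corner: $1.16.

$1.16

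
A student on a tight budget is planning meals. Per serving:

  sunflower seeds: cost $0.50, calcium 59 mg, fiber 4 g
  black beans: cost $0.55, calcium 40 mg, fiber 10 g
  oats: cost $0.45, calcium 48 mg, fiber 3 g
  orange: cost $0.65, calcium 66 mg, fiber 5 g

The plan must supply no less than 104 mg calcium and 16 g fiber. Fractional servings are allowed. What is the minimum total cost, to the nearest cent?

$1.14

Check every corner: each single food scaled to meet both minima, and each pair solved so both constraints bind.
sunflower seeds only: max(104/59, 16/4) = 4 servings → $2.00.
black beans only: max(104/40, 16/10) = 2.6 servings → $1.43.
oats only: max(104/48, 16/3) = 5.333 servings → $2.40.
orange only: max(104/66, 16/5) = 3.2 servings → $2.08.
sunflower seeds + black beans with both tight: 0.9302 servings and 1.228 servings → $1.14.
sunflower seeds + oats: the both-tight solution has a negative serving — not a feasible corner.
sunflower seeds + orange: the both-tight solution has a negative serving — not a feasible corner.
black beans + oats with both tight: 1.267 servings and 1.111 servings → $1.20.
black beans + orange with both tight: 1.165 servings and 0.8696 servings → $1.21.
oats + orange: the both-tight solution has a negative serving — not a feasible corner.
Cheapest feasible corner: $1.14.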